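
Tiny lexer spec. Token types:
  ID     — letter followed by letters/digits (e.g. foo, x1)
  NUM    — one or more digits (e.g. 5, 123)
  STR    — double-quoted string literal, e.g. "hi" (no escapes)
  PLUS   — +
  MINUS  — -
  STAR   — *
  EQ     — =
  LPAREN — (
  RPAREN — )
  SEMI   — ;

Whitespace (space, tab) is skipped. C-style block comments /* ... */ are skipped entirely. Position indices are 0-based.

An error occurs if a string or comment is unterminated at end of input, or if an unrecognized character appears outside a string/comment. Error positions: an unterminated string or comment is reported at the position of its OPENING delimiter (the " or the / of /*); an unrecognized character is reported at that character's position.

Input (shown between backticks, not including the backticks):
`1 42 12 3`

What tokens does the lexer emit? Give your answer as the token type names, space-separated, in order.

Answer: NUM NUM NUM NUM

Derivation:
pos=0: emit NUM '1' (now at pos=1)
pos=2: emit NUM '42' (now at pos=4)
pos=5: emit NUM '12' (now at pos=7)
pos=8: emit NUM '3' (now at pos=9)
DONE. 4 tokens: [NUM, NUM, NUM, NUM]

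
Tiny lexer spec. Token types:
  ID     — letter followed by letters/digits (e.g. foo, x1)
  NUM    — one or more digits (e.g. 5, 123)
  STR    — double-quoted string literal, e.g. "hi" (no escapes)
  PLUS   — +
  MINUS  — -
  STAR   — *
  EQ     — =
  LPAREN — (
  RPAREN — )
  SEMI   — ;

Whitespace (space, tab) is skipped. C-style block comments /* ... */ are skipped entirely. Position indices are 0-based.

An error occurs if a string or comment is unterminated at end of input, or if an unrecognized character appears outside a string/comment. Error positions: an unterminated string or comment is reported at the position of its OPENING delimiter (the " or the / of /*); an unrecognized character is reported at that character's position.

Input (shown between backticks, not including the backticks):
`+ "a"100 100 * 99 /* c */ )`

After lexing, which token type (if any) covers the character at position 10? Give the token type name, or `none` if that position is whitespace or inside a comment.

Answer: NUM

Derivation:
pos=0: emit PLUS '+'
pos=2: enter STRING mode
pos=2: emit STR "a" (now at pos=5)
pos=5: emit NUM '100' (now at pos=8)
pos=9: emit NUM '100' (now at pos=12)
pos=13: emit STAR '*'
pos=15: emit NUM '99' (now at pos=17)
pos=18: enter COMMENT mode (saw '/*')
exit COMMENT mode (now at pos=25)
pos=26: emit RPAREN ')'
DONE. 7 tokens: [PLUS, STR, NUM, NUM, STAR, NUM, RPAREN]
Position 10: char is '0' -> NUM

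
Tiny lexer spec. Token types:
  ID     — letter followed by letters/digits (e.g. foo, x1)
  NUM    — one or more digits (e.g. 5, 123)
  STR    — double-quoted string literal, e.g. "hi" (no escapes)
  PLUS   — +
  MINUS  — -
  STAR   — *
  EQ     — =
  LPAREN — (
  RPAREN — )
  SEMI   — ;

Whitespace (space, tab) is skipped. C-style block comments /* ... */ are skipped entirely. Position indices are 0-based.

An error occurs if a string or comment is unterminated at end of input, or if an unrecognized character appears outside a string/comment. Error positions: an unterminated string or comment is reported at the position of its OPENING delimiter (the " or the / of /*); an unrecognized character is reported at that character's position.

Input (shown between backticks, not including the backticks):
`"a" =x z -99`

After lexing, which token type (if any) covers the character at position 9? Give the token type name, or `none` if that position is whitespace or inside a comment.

pos=0: enter STRING mode
pos=0: emit STR "a" (now at pos=3)
pos=4: emit EQ '='
pos=5: emit ID 'x' (now at pos=6)
pos=7: emit ID 'z' (now at pos=8)
pos=9: emit MINUS '-'
pos=10: emit NUM '99' (now at pos=12)
DONE. 6 tokens: [STR, EQ, ID, ID, MINUS, NUM]
Position 9: char is '-' -> MINUS

Answer: MINUS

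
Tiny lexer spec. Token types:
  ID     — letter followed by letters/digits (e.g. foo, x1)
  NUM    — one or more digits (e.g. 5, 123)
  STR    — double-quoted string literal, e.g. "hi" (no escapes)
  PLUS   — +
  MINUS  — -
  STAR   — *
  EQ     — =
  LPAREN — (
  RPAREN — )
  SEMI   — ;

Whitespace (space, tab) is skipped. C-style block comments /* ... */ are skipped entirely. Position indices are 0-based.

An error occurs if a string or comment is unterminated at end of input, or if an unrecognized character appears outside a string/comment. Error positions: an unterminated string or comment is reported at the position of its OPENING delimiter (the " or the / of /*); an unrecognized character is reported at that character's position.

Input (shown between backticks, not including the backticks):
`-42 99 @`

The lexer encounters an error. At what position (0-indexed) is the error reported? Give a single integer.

Answer: 7

Derivation:
pos=0: emit MINUS '-'
pos=1: emit NUM '42' (now at pos=3)
pos=4: emit NUM '99' (now at pos=6)
pos=7: ERROR — unrecognized char '@'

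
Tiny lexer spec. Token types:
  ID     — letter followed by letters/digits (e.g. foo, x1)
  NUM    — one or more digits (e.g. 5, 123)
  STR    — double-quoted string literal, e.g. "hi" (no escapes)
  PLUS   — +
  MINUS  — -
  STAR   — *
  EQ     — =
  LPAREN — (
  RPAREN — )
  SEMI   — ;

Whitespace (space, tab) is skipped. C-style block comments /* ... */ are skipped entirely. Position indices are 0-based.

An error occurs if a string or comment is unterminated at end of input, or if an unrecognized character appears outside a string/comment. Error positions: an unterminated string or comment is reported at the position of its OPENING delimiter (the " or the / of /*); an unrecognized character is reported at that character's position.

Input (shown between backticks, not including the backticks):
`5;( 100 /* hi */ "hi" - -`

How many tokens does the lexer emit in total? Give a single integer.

Answer: 7

Derivation:
pos=0: emit NUM '5' (now at pos=1)
pos=1: emit SEMI ';'
pos=2: emit LPAREN '('
pos=4: emit NUM '100' (now at pos=7)
pos=8: enter COMMENT mode (saw '/*')
exit COMMENT mode (now at pos=16)
pos=17: enter STRING mode
pos=17: emit STR "hi" (now at pos=21)
pos=22: emit MINUS '-'
pos=24: emit MINUS '-'
DONE. 7 tokens: [NUM, SEMI, LPAREN, NUM, STR, MINUS, MINUS]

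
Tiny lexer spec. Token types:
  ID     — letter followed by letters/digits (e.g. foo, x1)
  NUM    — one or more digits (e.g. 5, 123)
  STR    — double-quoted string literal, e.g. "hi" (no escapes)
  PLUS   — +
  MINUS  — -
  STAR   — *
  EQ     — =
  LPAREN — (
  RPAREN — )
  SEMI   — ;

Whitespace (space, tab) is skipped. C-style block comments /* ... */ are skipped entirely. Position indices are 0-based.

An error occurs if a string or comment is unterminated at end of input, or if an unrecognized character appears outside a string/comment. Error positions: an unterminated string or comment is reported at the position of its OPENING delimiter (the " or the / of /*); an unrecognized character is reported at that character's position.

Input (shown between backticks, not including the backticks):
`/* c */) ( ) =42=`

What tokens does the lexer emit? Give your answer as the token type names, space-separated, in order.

Answer: RPAREN LPAREN RPAREN EQ NUM EQ

Derivation:
pos=0: enter COMMENT mode (saw '/*')
exit COMMENT mode (now at pos=7)
pos=7: emit RPAREN ')'
pos=9: emit LPAREN '('
pos=11: emit RPAREN ')'
pos=13: emit EQ '='
pos=14: emit NUM '42' (now at pos=16)
pos=16: emit EQ '='
DONE. 6 tokens: [RPAREN, LPAREN, RPAREN, EQ, NUM, EQ]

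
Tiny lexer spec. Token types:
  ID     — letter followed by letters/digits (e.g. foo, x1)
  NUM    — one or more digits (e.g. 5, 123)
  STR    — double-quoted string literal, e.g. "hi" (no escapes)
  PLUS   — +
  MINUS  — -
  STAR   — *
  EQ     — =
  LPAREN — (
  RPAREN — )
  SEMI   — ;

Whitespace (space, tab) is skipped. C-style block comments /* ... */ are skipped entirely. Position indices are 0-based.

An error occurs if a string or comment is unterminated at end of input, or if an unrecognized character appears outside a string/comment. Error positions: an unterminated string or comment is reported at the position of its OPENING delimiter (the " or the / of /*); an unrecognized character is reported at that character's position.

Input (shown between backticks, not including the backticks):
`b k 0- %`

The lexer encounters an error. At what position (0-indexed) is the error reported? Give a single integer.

Answer: 7

Derivation:
pos=0: emit ID 'b' (now at pos=1)
pos=2: emit ID 'k' (now at pos=3)
pos=4: emit NUM '0' (now at pos=5)
pos=5: emit MINUS '-'
pos=7: ERROR — unrecognized char '%'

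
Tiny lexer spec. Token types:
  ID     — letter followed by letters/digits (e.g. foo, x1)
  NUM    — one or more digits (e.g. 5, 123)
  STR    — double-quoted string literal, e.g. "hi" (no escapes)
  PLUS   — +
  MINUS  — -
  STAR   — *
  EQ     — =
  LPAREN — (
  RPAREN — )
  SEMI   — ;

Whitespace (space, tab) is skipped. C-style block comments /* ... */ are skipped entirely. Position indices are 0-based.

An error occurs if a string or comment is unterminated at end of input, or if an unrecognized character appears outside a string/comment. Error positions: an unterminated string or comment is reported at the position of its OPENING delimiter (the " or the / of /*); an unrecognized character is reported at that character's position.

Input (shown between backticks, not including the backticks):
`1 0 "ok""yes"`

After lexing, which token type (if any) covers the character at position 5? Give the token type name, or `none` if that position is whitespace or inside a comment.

pos=0: emit NUM '1' (now at pos=1)
pos=2: emit NUM '0' (now at pos=3)
pos=4: enter STRING mode
pos=4: emit STR "ok" (now at pos=8)
pos=8: enter STRING mode
pos=8: emit STR "yes" (now at pos=13)
DONE. 4 tokens: [NUM, NUM, STR, STR]
Position 5: char is 'o' -> STR

Answer: STR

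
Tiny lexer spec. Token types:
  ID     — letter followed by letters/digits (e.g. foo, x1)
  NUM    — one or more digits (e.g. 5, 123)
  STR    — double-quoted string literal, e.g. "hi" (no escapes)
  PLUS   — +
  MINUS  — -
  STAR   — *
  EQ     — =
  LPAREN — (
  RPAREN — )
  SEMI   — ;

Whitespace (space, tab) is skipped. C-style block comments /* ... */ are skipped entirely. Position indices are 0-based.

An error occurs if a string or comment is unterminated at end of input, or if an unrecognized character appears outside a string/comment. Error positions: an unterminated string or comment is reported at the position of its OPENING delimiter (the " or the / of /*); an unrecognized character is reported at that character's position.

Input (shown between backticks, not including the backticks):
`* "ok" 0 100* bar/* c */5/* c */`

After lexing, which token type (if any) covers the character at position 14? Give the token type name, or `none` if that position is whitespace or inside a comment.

pos=0: emit STAR '*'
pos=2: enter STRING mode
pos=2: emit STR "ok" (now at pos=6)
pos=7: emit NUM '0' (now at pos=8)
pos=9: emit NUM '100' (now at pos=12)
pos=12: emit STAR '*'
pos=14: emit ID 'bar' (now at pos=17)
pos=17: enter COMMENT mode (saw '/*')
exit COMMENT mode (now at pos=24)
pos=24: emit NUM '5' (now at pos=25)
pos=25: enter COMMENT mode (saw '/*')
exit COMMENT mode (now at pos=32)
DONE. 7 tokens: [STAR, STR, NUM, NUM, STAR, ID, NUM]
Position 14: char is 'b' -> ID

Answer: ID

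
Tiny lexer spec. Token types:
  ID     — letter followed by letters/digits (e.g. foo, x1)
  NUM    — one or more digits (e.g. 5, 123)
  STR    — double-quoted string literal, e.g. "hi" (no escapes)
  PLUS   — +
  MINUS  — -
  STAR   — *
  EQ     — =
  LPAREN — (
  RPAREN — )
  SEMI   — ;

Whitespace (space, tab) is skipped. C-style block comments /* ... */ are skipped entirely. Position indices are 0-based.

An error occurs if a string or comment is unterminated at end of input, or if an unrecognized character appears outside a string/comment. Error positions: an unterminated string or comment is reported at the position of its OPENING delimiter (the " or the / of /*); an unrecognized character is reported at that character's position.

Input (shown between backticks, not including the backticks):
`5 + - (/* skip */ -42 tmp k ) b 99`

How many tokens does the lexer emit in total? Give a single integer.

pos=0: emit NUM '5' (now at pos=1)
pos=2: emit PLUS '+'
pos=4: emit MINUS '-'
pos=6: emit LPAREN '('
pos=7: enter COMMENT mode (saw '/*')
exit COMMENT mode (now at pos=17)
pos=18: emit MINUS '-'
pos=19: emit NUM '42' (now at pos=21)
pos=22: emit ID 'tmp' (now at pos=25)
pos=26: emit ID 'k' (now at pos=27)
pos=28: emit RPAREN ')'
pos=30: emit ID 'b' (now at pos=31)
pos=32: emit NUM '99' (now at pos=34)
DONE. 11 tokens: [NUM, PLUS, MINUS, LPAREN, MINUS, NUM, ID, ID, RPAREN, ID, NUM]

Answer: 11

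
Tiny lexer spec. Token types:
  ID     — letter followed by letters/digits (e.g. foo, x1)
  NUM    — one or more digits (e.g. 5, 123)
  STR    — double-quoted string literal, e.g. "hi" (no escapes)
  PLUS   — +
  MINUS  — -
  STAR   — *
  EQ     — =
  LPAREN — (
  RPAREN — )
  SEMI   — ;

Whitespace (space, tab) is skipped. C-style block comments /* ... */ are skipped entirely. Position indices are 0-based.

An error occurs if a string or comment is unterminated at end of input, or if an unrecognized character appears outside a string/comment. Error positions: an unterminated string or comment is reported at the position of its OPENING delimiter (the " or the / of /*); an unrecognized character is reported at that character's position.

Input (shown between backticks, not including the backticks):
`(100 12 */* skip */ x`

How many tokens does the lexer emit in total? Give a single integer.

Answer: 5

Derivation:
pos=0: emit LPAREN '('
pos=1: emit NUM '100' (now at pos=4)
pos=5: emit NUM '12' (now at pos=7)
pos=8: emit STAR '*'
pos=9: enter COMMENT mode (saw '/*')
exit COMMENT mode (now at pos=19)
pos=20: emit ID 'x' (now at pos=21)
DONE. 5 tokens: [LPAREN, NUM, NUM, STAR, ID]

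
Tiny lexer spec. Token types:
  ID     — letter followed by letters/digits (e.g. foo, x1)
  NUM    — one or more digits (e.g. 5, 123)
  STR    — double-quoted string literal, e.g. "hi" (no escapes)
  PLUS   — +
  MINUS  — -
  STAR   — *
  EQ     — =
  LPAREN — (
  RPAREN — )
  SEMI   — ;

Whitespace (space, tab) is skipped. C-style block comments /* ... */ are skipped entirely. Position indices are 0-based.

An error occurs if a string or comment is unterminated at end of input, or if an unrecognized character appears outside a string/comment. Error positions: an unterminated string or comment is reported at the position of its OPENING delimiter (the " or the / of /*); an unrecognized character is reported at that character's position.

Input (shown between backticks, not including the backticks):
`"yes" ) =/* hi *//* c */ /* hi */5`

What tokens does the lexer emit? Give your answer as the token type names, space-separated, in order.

pos=0: enter STRING mode
pos=0: emit STR "yes" (now at pos=5)
pos=6: emit RPAREN ')'
pos=8: emit EQ '='
pos=9: enter COMMENT mode (saw '/*')
exit COMMENT mode (now at pos=17)
pos=17: enter COMMENT mode (saw '/*')
exit COMMENT mode (now at pos=24)
pos=25: enter COMMENT mode (saw '/*')
exit COMMENT mode (now at pos=33)
pos=33: emit NUM '5' (now at pos=34)
DONE. 4 tokens: [STR, RPAREN, EQ, NUM]

Answer: STR RPAREN EQ NUM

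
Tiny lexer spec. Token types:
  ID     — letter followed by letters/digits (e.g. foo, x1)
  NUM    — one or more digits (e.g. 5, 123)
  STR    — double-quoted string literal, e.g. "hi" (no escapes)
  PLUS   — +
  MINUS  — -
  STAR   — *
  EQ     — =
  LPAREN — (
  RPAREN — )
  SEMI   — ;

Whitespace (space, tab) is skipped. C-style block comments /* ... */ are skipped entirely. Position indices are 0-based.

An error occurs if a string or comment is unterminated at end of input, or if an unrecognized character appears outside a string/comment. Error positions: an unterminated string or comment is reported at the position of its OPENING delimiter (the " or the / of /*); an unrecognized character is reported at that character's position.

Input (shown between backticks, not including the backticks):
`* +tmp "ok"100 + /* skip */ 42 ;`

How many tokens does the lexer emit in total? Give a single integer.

Answer: 8

Derivation:
pos=0: emit STAR '*'
pos=2: emit PLUS '+'
pos=3: emit ID 'tmp' (now at pos=6)
pos=7: enter STRING mode
pos=7: emit STR "ok" (now at pos=11)
pos=11: emit NUM '100' (now at pos=14)
pos=15: emit PLUS '+'
pos=17: enter COMMENT mode (saw '/*')
exit COMMENT mode (now at pos=27)
pos=28: emit NUM '42' (now at pos=30)
pos=31: emit SEMI ';'
DONE. 8 tokens: [STAR, PLUS, ID, STR, NUM, PLUS, NUM, SEMI]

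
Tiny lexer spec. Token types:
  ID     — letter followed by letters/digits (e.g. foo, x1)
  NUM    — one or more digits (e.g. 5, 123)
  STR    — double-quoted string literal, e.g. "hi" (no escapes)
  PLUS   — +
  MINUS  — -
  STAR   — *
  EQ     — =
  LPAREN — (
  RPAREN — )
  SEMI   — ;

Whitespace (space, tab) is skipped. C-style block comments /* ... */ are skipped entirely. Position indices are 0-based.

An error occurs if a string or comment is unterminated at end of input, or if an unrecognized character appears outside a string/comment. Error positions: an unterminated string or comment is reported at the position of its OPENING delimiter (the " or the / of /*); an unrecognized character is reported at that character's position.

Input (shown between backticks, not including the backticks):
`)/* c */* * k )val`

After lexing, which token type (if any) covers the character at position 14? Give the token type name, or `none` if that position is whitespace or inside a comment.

pos=0: emit RPAREN ')'
pos=1: enter COMMENT mode (saw '/*')
exit COMMENT mode (now at pos=8)
pos=8: emit STAR '*'
pos=10: emit STAR '*'
pos=12: emit ID 'k' (now at pos=13)
pos=14: emit RPAREN ')'
pos=15: emit ID 'val' (now at pos=18)
DONE. 6 tokens: [RPAREN, STAR, STAR, ID, RPAREN, ID]
Position 14: char is ')' -> RPAREN

Answer: RPAREN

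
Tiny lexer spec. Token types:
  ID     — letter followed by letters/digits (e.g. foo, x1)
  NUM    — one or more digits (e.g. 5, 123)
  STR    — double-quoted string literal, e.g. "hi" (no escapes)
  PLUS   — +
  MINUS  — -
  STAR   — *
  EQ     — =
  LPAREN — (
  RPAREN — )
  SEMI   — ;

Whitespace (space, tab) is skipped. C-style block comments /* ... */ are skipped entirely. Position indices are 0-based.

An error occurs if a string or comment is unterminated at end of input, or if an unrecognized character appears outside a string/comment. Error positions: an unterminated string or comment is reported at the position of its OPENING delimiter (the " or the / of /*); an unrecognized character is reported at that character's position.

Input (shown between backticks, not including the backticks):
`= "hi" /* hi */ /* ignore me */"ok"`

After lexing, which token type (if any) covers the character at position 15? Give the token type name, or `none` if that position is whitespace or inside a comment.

Answer: none

Derivation:
pos=0: emit EQ '='
pos=2: enter STRING mode
pos=2: emit STR "hi" (now at pos=6)
pos=7: enter COMMENT mode (saw '/*')
exit COMMENT mode (now at pos=15)
pos=16: enter COMMENT mode (saw '/*')
exit COMMENT mode (now at pos=31)
pos=31: enter STRING mode
pos=31: emit STR "ok" (now at pos=35)
DONE. 3 tokens: [EQ, STR, STR]
Position 15: char is ' ' -> none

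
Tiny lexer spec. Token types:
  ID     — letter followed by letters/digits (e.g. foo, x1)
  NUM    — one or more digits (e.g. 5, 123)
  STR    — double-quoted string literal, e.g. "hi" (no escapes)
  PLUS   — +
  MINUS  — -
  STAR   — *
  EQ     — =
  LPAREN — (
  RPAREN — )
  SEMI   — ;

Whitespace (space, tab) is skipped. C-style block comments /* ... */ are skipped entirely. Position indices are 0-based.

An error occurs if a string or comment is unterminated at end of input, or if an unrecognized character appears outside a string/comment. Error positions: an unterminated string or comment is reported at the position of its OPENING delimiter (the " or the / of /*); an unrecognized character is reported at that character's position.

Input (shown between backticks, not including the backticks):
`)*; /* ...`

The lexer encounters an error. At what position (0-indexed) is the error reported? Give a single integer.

Answer: 4

Derivation:
pos=0: emit RPAREN ')'
pos=1: emit STAR '*'
pos=2: emit SEMI ';'
pos=4: enter COMMENT mode (saw '/*')
pos=4: ERROR — unterminated comment (reached EOF)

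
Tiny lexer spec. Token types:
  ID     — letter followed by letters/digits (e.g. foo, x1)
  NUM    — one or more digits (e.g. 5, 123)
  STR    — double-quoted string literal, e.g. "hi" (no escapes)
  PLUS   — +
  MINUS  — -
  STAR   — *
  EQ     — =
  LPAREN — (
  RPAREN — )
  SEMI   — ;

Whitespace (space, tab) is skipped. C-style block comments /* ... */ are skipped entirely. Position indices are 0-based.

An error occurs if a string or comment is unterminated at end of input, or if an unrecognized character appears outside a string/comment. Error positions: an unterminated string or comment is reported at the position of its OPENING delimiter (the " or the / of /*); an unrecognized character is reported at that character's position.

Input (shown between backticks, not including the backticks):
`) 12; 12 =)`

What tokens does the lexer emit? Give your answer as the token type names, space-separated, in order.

Answer: RPAREN NUM SEMI NUM EQ RPAREN

Derivation:
pos=0: emit RPAREN ')'
pos=2: emit NUM '12' (now at pos=4)
pos=4: emit SEMI ';'
pos=6: emit NUM '12' (now at pos=8)
pos=9: emit EQ '='
pos=10: emit RPAREN ')'
DONE. 6 tokens: [RPAREN, NUM, SEMI, NUM, EQ, RPAREN]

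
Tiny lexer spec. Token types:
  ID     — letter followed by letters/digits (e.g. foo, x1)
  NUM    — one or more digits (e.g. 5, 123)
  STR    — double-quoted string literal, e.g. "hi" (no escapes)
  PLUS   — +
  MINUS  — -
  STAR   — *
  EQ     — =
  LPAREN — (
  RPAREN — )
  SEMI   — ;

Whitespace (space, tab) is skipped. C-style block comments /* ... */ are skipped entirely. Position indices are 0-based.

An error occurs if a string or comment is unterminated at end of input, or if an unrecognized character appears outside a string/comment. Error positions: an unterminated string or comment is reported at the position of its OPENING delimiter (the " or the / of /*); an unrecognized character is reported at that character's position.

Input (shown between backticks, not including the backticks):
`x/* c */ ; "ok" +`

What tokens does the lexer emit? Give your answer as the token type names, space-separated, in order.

Answer: ID SEMI STR PLUS

Derivation:
pos=0: emit ID 'x' (now at pos=1)
pos=1: enter COMMENT mode (saw '/*')
exit COMMENT mode (now at pos=8)
pos=9: emit SEMI ';'
pos=11: enter STRING mode
pos=11: emit STR "ok" (now at pos=15)
pos=16: emit PLUS '+'
DONE. 4 tokens: [ID, SEMI, STR, PLUS]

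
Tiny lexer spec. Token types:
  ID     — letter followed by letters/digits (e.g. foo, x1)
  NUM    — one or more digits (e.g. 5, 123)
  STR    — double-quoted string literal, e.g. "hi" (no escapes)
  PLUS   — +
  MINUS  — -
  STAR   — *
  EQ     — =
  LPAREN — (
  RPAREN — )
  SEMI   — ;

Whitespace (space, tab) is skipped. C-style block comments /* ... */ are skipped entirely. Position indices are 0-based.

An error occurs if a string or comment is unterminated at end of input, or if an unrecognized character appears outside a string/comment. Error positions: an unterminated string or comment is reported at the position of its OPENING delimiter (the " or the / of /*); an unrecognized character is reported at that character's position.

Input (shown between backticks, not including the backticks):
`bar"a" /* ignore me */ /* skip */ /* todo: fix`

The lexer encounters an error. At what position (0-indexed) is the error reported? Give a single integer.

pos=0: emit ID 'bar' (now at pos=3)
pos=3: enter STRING mode
pos=3: emit STR "a" (now at pos=6)
pos=7: enter COMMENT mode (saw '/*')
exit COMMENT mode (now at pos=22)
pos=23: enter COMMENT mode (saw '/*')
exit COMMENT mode (now at pos=33)
pos=34: enter COMMENT mode (saw '/*')
pos=34: ERROR — unterminated comment (reached EOF)

Answer: 34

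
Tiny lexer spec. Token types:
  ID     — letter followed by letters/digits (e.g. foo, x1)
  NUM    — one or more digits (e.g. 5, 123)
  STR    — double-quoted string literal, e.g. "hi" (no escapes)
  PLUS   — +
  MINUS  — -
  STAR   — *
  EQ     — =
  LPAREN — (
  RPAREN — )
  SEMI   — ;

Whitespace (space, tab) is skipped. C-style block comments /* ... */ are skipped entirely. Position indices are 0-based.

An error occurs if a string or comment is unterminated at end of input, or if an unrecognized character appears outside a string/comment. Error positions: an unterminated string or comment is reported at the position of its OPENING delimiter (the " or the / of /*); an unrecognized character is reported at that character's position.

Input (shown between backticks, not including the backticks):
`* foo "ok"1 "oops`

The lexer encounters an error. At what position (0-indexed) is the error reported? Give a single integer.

Answer: 12

Derivation:
pos=0: emit STAR '*'
pos=2: emit ID 'foo' (now at pos=5)
pos=6: enter STRING mode
pos=6: emit STR "ok" (now at pos=10)
pos=10: emit NUM '1' (now at pos=11)
pos=12: enter STRING mode
pos=12: ERROR — unterminated string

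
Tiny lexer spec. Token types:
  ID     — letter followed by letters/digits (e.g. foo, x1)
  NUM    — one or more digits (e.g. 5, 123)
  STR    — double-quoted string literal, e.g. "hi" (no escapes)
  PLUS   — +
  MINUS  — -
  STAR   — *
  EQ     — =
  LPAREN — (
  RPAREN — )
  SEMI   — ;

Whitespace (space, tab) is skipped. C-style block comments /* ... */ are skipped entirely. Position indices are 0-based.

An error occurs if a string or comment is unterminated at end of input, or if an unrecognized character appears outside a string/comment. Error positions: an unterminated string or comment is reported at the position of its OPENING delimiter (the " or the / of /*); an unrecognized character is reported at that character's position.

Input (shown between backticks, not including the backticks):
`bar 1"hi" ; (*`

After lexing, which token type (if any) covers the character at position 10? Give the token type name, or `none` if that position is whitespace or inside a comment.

Answer: SEMI

Derivation:
pos=0: emit ID 'bar' (now at pos=3)
pos=4: emit NUM '1' (now at pos=5)
pos=5: enter STRING mode
pos=5: emit STR "hi" (now at pos=9)
pos=10: emit SEMI ';'
pos=12: emit LPAREN '('
pos=13: emit STAR '*'
DONE. 6 tokens: [ID, NUM, STR, SEMI, LPAREN, STAR]
Position 10: char is ';' -> SEMI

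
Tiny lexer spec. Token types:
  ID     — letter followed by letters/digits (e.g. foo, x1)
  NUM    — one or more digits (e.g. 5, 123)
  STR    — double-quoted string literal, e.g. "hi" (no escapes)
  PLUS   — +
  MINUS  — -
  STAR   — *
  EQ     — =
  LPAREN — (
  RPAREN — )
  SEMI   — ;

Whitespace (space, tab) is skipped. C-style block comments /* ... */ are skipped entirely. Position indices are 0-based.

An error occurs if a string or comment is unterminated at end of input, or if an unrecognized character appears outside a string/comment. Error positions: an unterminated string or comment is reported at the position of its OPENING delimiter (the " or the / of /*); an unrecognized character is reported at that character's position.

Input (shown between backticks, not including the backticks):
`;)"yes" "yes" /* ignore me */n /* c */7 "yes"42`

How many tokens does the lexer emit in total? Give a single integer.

Answer: 8

Derivation:
pos=0: emit SEMI ';'
pos=1: emit RPAREN ')'
pos=2: enter STRING mode
pos=2: emit STR "yes" (now at pos=7)
pos=8: enter STRING mode
pos=8: emit STR "yes" (now at pos=13)
pos=14: enter COMMENT mode (saw '/*')
exit COMMENT mode (now at pos=29)
pos=29: emit ID 'n' (now at pos=30)
pos=31: enter COMMENT mode (saw '/*')
exit COMMENT mode (now at pos=38)
pos=38: emit NUM '7' (now at pos=39)
pos=40: enter STRING mode
pos=40: emit STR "yes" (now at pos=45)
pos=45: emit NUM '42' (now at pos=47)
DONE. 8 tokens: [SEMI, RPAREN, STR, STR, ID, NUM, STR, NUM]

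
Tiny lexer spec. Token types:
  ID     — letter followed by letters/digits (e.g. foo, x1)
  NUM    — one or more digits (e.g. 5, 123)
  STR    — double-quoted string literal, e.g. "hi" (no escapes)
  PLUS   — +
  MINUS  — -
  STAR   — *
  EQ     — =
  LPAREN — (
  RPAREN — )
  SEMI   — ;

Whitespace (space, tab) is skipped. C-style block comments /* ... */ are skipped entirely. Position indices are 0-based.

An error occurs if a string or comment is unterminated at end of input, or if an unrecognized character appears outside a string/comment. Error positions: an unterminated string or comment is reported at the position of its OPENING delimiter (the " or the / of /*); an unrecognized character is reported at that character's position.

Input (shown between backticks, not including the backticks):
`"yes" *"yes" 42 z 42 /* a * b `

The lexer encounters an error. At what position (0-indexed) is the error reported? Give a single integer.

Answer: 21

Derivation:
pos=0: enter STRING mode
pos=0: emit STR "yes" (now at pos=5)
pos=6: emit STAR '*'
pos=7: enter STRING mode
pos=7: emit STR "yes" (now at pos=12)
pos=13: emit NUM '42' (now at pos=15)
pos=16: emit ID 'z' (now at pos=17)
pos=18: emit NUM '42' (now at pos=20)
pos=21: enter COMMENT mode (saw '/*')
pos=21: ERROR — unterminated comment (reached EOF)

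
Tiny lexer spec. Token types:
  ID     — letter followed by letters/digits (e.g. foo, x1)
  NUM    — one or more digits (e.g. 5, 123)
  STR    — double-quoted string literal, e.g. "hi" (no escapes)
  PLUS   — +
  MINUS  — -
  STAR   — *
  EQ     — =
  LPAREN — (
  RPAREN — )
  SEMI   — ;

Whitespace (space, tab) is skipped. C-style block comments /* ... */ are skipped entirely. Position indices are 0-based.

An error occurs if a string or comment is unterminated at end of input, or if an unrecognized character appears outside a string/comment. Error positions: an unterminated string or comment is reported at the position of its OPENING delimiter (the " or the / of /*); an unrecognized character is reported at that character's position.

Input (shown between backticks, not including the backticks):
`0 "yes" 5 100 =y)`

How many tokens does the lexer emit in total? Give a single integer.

pos=0: emit NUM '0' (now at pos=1)
pos=2: enter STRING mode
pos=2: emit STR "yes" (now at pos=7)
pos=8: emit NUM '5' (now at pos=9)
pos=10: emit NUM '100' (now at pos=13)
pos=14: emit EQ '='
pos=15: emit ID 'y' (now at pos=16)
pos=16: emit RPAREN ')'
DONE. 7 tokens: [NUM, STR, NUM, NUM, EQ, ID, RPAREN]

Answer: 7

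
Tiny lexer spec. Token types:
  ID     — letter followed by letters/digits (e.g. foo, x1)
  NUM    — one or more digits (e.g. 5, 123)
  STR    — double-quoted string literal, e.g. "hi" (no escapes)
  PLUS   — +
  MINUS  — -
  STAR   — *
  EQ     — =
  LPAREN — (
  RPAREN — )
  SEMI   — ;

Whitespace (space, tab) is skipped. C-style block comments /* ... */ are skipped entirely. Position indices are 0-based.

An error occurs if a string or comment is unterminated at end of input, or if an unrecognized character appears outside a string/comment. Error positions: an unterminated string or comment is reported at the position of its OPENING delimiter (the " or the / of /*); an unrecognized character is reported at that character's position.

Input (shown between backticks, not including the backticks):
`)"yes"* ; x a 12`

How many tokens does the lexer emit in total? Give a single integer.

Answer: 7

Derivation:
pos=0: emit RPAREN ')'
pos=1: enter STRING mode
pos=1: emit STR "yes" (now at pos=6)
pos=6: emit STAR '*'
pos=8: emit SEMI ';'
pos=10: emit ID 'x' (now at pos=11)
pos=12: emit ID 'a' (now at pos=13)
pos=14: emit NUM '12' (now at pos=16)
DONE. 7 tokens: [RPAREN, STR, STAR, SEMI, ID, ID, NUM]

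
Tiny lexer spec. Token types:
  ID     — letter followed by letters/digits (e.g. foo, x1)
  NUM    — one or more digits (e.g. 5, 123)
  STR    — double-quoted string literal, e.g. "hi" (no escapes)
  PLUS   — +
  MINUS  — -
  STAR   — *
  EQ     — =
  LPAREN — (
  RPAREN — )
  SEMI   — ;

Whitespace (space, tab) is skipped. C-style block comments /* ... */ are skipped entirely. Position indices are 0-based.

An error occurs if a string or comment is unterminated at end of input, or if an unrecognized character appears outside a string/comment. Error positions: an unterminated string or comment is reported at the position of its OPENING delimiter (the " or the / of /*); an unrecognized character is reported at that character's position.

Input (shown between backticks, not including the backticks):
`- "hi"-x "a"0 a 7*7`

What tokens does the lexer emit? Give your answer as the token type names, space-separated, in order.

Answer: MINUS STR MINUS ID STR NUM ID NUM STAR NUM

Derivation:
pos=0: emit MINUS '-'
pos=2: enter STRING mode
pos=2: emit STR "hi" (now at pos=6)
pos=6: emit MINUS '-'
pos=7: emit ID 'x' (now at pos=8)
pos=9: enter STRING mode
pos=9: emit STR "a" (now at pos=12)
pos=12: emit NUM '0' (now at pos=13)
pos=14: emit ID 'a' (now at pos=15)
pos=16: emit NUM '7' (now at pos=17)
pos=17: emit STAR '*'
pos=18: emit NUM '7' (now at pos=19)
DONE. 10 tokens: [MINUS, STR, MINUS, ID, STR, NUM, ID, NUM, STAR, NUM]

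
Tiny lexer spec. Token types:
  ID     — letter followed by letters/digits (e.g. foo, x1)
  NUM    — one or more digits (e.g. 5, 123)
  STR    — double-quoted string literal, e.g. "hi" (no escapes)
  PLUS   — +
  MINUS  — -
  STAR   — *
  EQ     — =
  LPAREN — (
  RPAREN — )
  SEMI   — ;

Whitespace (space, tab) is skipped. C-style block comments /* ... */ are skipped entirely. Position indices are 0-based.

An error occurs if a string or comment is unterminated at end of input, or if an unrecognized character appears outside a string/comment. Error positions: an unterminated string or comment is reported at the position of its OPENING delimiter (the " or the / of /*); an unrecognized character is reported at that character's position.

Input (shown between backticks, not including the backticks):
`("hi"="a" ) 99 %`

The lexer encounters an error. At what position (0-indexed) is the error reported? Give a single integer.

pos=0: emit LPAREN '('
pos=1: enter STRING mode
pos=1: emit STR "hi" (now at pos=5)
pos=5: emit EQ '='
pos=6: enter STRING mode
pos=6: emit STR "a" (now at pos=9)
pos=10: emit RPAREN ')'
pos=12: emit NUM '99' (now at pos=14)
pos=15: ERROR — unrecognized char '%'

Answer: 15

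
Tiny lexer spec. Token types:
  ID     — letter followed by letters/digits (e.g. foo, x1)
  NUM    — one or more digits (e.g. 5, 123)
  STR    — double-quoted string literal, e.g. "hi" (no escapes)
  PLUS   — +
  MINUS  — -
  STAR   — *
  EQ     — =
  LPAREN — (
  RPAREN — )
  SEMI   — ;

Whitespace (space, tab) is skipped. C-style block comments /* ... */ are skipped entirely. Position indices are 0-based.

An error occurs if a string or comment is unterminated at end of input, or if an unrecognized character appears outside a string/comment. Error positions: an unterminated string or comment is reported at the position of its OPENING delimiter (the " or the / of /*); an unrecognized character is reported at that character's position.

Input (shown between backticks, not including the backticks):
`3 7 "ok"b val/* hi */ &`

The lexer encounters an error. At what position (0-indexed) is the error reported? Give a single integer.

Answer: 22

Derivation:
pos=0: emit NUM '3' (now at pos=1)
pos=2: emit NUM '7' (now at pos=3)
pos=4: enter STRING mode
pos=4: emit STR "ok" (now at pos=8)
pos=8: emit ID 'b' (now at pos=9)
pos=10: emit ID 'val' (now at pos=13)
pos=13: enter COMMENT mode (saw '/*')
exit COMMENT mode (now at pos=21)
pos=22: ERROR — unrecognized char '&'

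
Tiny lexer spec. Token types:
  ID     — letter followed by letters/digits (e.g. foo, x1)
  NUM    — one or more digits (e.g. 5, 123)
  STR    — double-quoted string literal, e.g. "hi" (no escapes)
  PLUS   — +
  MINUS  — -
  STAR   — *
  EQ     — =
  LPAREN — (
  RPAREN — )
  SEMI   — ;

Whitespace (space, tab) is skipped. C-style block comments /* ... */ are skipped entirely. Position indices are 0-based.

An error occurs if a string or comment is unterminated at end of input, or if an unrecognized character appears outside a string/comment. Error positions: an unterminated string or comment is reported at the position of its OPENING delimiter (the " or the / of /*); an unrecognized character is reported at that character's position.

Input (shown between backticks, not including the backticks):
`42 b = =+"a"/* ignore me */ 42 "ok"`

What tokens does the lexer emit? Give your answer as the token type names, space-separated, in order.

Answer: NUM ID EQ EQ PLUS STR NUM STR

Derivation:
pos=0: emit NUM '42' (now at pos=2)
pos=3: emit ID 'b' (now at pos=4)
pos=5: emit EQ '='
pos=7: emit EQ '='
pos=8: emit PLUS '+'
pos=9: enter STRING mode
pos=9: emit STR "a" (now at pos=12)
pos=12: enter COMMENT mode (saw '/*')
exit COMMENT mode (now at pos=27)
pos=28: emit NUM '42' (now at pos=30)
pos=31: enter STRING mode
pos=31: emit STR "ok" (now at pos=35)
DONE. 8 tokens: [NUM, ID, EQ, EQ, PLUS, STR, NUM, STR]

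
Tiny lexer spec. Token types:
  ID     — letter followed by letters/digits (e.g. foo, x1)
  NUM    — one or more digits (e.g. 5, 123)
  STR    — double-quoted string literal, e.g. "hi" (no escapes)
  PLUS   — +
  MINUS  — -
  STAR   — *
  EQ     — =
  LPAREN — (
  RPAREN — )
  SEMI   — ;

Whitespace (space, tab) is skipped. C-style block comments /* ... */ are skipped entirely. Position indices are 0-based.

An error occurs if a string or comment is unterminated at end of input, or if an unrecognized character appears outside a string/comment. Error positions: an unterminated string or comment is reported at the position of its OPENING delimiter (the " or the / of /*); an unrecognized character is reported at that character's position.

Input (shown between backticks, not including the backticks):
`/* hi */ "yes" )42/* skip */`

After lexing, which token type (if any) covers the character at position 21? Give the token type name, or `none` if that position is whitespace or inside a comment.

pos=0: enter COMMENT mode (saw '/*')
exit COMMENT mode (now at pos=8)
pos=9: enter STRING mode
pos=9: emit STR "yes" (now at pos=14)
pos=15: emit RPAREN ')'
pos=16: emit NUM '42' (now at pos=18)
pos=18: enter COMMENT mode (saw '/*')
exit COMMENT mode (now at pos=28)
DONE. 3 tokens: [STR, RPAREN, NUM]
Position 21: char is 's' -> none

Answer: none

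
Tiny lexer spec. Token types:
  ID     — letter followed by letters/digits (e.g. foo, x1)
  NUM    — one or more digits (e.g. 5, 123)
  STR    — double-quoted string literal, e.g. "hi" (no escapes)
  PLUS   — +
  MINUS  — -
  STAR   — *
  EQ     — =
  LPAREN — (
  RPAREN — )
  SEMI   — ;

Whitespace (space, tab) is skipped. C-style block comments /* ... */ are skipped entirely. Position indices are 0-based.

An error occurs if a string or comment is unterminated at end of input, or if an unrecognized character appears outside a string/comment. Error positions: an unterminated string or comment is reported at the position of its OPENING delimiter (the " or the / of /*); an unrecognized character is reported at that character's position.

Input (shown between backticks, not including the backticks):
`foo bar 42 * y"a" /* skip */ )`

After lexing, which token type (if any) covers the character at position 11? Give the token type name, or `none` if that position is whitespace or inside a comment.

pos=0: emit ID 'foo' (now at pos=3)
pos=4: emit ID 'bar' (now at pos=7)
pos=8: emit NUM '42' (now at pos=10)
pos=11: emit STAR '*'
pos=13: emit ID 'y' (now at pos=14)
pos=14: enter STRING mode
pos=14: emit STR "a" (now at pos=17)
pos=18: enter COMMENT mode (saw '/*')
exit COMMENT mode (now at pos=28)
pos=29: emit RPAREN ')'
DONE. 7 tokens: [ID, ID, NUM, STAR, ID, STR, RPAREN]
Position 11: char is '*' -> STAR

Answer: STAR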